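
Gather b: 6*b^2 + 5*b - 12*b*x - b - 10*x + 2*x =6*b^2 + b*(4 - 12*x) - 8*x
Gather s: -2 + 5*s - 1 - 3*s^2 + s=-3*s^2 + 6*s - 3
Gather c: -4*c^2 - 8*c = -4*c^2 - 8*c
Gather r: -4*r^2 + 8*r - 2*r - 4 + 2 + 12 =-4*r^2 + 6*r + 10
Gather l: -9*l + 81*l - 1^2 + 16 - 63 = 72*l - 48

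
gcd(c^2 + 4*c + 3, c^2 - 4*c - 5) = c + 1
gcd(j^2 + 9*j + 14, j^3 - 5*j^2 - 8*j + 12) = j + 2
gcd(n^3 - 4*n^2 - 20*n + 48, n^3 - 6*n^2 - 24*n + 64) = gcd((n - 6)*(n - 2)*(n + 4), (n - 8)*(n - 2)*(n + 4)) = n^2 + 2*n - 8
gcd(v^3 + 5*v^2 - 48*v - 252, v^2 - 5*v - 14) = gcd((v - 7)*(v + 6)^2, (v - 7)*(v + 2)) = v - 7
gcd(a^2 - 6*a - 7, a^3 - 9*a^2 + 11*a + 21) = a^2 - 6*a - 7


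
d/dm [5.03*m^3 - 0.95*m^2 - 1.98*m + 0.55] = 15.09*m^2 - 1.9*m - 1.98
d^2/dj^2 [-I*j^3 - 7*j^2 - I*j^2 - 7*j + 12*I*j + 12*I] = -6*I*j - 14 - 2*I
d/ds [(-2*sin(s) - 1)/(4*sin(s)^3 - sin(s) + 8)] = (16*sin(s)^3 + 12*sin(s)^2 - 17)*cos(s)/(4*sin(s)^3 - sin(s) + 8)^2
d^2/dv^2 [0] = 0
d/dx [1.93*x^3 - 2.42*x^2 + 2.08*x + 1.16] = 5.79*x^2 - 4.84*x + 2.08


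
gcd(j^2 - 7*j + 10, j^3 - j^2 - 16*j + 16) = 1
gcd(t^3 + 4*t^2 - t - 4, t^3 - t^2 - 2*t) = t + 1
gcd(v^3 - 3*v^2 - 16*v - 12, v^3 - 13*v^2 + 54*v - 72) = v - 6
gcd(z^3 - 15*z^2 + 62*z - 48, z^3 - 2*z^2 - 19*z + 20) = z - 1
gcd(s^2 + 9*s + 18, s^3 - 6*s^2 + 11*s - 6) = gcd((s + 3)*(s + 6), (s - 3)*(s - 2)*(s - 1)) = 1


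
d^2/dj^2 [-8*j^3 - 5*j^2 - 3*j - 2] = -48*j - 10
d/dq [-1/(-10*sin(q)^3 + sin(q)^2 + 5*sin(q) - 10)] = (-30*sin(q)^2 + 2*sin(q) + 5)*cos(q)/(10*sin(q)^3 - sin(q)^2 - 5*sin(q) + 10)^2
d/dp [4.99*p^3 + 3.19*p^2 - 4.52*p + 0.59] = 14.97*p^2 + 6.38*p - 4.52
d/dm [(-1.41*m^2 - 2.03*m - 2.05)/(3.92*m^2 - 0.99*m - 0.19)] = (9.3535*m^2 + 16.6078*m - 1.6438)/(15.3664*m^4 - 7.7616*m^3 - 0.5095*m^2 + 0.3762*m + 0.0361)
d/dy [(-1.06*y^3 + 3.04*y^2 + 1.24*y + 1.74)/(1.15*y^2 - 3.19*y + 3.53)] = (-1.219*y^4 + 6.7628*y^3 - 22.349*y^2 + 17.4604*y + 9.9278)/(1.3225*y^4 - 7.337*y^3 + 18.2951*y^2 - 22.5214*y + 12.4609)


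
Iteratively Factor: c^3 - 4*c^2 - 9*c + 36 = (c - 3)*(c^2 - c - 12) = (c - 3)*(c + 3)*(c - 4)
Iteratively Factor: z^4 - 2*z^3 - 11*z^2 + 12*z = (z)*(z^3 - 2*z^2 - 11*z + 12) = z*(z - 4)*(z^2 + 2*z - 3) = z*(z - 4)*(z + 3)*(z - 1)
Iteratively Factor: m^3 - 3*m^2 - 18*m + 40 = (m - 5)*(m^2 + 2*m - 8) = (m - 5)*(m - 2)*(m + 4)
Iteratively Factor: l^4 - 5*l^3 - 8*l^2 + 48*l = (l)*(l^3 - 5*l^2 - 8*l + 48) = l*(l - 4)*(l^2 - l - 12) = l*(l - 4)^2*(l + 3)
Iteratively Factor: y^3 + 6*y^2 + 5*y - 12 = (y - 1)*(y^2 + 7*y + 12) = (y - 1)*(y + 3)*(y + 4)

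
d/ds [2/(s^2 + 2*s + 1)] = 4*(-s - 1)/(s^2 + 2*s + 1)^2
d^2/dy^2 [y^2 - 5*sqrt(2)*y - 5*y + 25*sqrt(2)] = 2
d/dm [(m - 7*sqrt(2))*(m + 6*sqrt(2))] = 2*m - sqrt(2)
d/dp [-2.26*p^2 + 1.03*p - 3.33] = 1.03 - 4.52*p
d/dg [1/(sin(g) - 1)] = -cos(g)/(sin(g) - 1)^2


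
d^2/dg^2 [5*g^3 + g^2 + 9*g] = 30*g + 2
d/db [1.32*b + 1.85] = 1.32000000000000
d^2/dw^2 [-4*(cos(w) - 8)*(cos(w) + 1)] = -28*cos(w) + 8*cos(2*w)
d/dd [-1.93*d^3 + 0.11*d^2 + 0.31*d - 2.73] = -5.79*d^2 + 0.22*d + 0.31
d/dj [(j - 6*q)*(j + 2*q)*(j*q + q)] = q*(3*j^2 - 8*j*q + 2*j - 12*q^2 - 4*q)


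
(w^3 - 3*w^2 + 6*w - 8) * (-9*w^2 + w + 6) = -9*w^5 + 28*w^4 - 51*w^3 + 60*w^2 + 28*w - 48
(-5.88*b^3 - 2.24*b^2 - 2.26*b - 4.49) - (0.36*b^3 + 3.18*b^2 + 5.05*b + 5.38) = -6.24*b^3 - 5.42*b^2 - 7.31*b - 9.87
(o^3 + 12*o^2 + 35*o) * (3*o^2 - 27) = 3*o^5 + 36*o^4 + 78*o^3 - 324*o^2 - 945*o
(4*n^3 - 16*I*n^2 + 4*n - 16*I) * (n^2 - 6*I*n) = 4*n^5 - 40*I*n^4 - 92*n^3 - 40*I*n^2 - 96*n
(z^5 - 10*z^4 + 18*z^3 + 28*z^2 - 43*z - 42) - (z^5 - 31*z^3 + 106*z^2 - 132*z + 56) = -10*z^4 + 49*z^3 - 78*z^2 + 89*z - 98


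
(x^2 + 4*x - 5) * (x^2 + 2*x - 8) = x^4 + 6*x^3 - 5*x^2 - 42*x + 40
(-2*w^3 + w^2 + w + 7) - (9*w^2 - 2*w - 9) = -2*w^3 - 8*w^2 + 3*w + 16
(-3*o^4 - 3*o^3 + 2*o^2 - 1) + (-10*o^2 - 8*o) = -3*o^4 - 3*o^3 - 8*o^2 - 8*o - 1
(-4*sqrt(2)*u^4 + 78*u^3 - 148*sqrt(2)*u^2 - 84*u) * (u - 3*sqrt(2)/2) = -4*sqrt(2)*u^5 + 90*u^4 - 265*sqrt(2)*u^3 + 360*u^2 + 126*sqrt(2)*u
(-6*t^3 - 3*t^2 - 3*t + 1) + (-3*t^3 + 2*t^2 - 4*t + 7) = -9*t^3 - t^2 - 7*t + 8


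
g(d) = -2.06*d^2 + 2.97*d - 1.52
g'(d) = 2.97 - 4.12*d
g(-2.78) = -25.70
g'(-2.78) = 14.42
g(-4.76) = -62.33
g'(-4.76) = 22.58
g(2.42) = -6.40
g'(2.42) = -7.00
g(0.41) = -0.65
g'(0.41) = 1.28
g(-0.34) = -2.77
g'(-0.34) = 4.37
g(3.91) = -21.40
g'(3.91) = -13.14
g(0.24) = -0.93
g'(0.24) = 1.98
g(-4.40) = -54.47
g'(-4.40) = 21.10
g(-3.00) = -28.97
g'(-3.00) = 15.33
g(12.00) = -262.52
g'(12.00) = -46.47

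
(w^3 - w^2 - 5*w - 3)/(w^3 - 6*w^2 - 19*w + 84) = (w^2 + 2*w + 1)/(w^2 - 3*w - 28)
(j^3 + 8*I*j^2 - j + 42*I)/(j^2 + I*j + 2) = (j^3 + 8*I*j^2 - j + 42*I)/(j^2 + I*j + 2)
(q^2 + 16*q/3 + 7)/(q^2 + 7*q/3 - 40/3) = (3*q^2 + 16*q + 21)/(3*q^2 + 7*q - 40)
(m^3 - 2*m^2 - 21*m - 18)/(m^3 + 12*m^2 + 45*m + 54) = (m^2 - 5*m - 6)/(m^2 + 9*m + 18)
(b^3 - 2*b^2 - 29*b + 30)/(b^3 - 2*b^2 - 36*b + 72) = (b^2 + 4*b - 5)/(b^2 + 4*b - 12)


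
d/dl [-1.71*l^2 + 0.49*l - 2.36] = 0.49 - 3.42*l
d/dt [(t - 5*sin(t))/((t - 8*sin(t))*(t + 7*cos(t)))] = (7*t^2*sin(t) + 3*t^2*cos(t) - t^2 - 112*t*sin(t)^2 + 10*t*sin(t) + 21*t + 280*sin(t)^3 - 40*sin(t)^2 - 21*sin(t)*cos(t))/((t - 8*sin(t))^2*(t + 7*cos(t))^2)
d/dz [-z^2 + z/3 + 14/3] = 1/3 - 2*z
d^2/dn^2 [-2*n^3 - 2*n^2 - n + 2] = -12*n - 4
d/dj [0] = 0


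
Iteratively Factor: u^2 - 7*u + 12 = (u - 3)*(u - 4)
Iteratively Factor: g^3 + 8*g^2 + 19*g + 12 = (g + 1)*(g^2 + 7*g + 12) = (g + 1)*(g + 3)*(g + 4)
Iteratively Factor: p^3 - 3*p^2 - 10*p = (p + 2)*(p^2 - 5*p) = p*(p + 2)*(p - 5)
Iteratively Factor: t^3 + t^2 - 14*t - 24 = (t + 2)*(t^2 - t - 12) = (t - 4)*(t + 2)*(t + 3)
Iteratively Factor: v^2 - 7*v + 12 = (v - 4)*(v - 3)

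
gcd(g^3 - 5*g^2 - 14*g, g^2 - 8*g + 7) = g - 7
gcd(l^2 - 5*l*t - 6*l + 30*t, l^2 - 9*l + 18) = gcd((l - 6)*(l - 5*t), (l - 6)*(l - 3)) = l - 6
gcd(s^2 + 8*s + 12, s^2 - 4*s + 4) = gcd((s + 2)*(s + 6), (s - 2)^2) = 1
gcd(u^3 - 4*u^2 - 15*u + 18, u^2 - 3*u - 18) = u^2 - 3*u - 18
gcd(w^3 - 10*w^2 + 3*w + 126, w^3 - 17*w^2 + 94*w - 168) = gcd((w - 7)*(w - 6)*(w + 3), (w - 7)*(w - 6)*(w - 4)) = w^2 - 13*w + 42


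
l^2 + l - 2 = (l - 1)*(l + 2)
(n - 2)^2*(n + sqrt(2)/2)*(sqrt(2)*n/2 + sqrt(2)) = sqrt(2)*n^4/2 - sqrt(2)*n^3 + n^3/2 - 2*sqrt(2)*n^2 - n^2 - 2*n + 4*sqrt(2)*n + 4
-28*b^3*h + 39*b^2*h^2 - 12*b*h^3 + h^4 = h*(-7*b + h)*(-4*b + h)*(-b + h)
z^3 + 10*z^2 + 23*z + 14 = (z + 1)*(z + 2)*(z + 7)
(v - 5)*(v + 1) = v^2 - 4*v - 5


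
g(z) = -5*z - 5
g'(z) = -5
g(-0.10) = -4.50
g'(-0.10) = -5.00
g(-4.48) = 17.40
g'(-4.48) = -5.00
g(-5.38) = 21.90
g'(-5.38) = -5.00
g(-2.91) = 9.55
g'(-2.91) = -5.00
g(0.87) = -9.35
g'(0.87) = -5.00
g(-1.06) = 0.30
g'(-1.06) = -5.00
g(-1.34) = 1.70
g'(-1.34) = -5.00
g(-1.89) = 4.45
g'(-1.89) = -5.00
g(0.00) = -5.00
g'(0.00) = -5.00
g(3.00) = -20.00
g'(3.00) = -5.00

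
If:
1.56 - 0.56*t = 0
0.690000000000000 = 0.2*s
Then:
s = 3.45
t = 2.79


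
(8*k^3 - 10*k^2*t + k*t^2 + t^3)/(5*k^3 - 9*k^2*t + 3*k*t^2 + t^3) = (-8*k^2 + 2*k*t + t^2)/(-5*k^2 + 4*k*t + t^2)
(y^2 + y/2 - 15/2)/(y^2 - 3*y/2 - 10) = (-2*y^2 - y + 15)/(-2*y^2 + 3*y + 20)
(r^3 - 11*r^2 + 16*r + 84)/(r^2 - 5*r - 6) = (r^2 - 5*r - 14)/(r + 1)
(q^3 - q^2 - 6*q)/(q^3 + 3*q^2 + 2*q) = (q - 3)/(q + 1)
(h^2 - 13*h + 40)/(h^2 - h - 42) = (-h^2 + 13*h - 40)/(-h^2 + h + 42)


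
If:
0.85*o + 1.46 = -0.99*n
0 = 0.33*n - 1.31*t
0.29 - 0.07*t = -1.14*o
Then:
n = -1.24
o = -0.27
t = -0.31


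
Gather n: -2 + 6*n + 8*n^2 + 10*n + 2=8*n^2 + 16*n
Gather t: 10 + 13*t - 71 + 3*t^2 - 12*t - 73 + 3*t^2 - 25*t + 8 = 6*t^2 - 24*t - 126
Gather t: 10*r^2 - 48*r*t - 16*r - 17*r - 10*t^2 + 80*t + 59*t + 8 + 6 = 10*r^2 - 33*r - 10*t^2 + t*(139 - 48*r) + 14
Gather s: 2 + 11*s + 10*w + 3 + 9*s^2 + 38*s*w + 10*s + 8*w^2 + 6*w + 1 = 9*s^2 + s*(38*w + 21) + 8*w^2 + 16*w + 6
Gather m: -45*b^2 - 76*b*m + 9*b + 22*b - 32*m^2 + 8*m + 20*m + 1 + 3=-45*b^2 + 31*b - 32*m^2 + m*(28 - 76*b) + 4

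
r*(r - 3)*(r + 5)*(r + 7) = r^4 + 9*r^3 - r^2 - 105*r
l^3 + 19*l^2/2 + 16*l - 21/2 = (l - 1/2)*(l + 3)*(l + 7)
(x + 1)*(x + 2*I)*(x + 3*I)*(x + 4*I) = x^4 + x^3 + 9*I*x^3 - 26*x^2 + 9*I*x^2 - 26*x - 24*I*x - 24*I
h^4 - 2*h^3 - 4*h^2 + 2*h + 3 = (h - 3)*(h - 1)*(h + 1)^2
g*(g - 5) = g^2 - 5*g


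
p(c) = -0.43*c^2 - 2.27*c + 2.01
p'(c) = -0.86*c - 2.27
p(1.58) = -2.65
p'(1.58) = -3.63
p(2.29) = -5.44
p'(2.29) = -4.24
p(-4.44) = 3.61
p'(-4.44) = 1.55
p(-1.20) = 4.11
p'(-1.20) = -1.24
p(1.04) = -0.82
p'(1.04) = -3.16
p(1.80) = -3.47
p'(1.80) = -3.82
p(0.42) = 0.98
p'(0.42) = -2.63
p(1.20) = -1.33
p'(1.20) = -3.30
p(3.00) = -8.67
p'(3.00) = -4.85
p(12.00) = -87.15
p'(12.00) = -12.59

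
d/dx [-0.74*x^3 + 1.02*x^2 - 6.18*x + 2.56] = -2.22*x^2 + 2.04*x - 6.18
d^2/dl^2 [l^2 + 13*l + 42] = 2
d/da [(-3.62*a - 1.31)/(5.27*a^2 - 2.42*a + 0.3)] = (19.0774*a^2 + 13.8074*a - 4.2562)/(27.7729*a^4 - 25.5068*a^3 + 9.0184*a^2 - 1.452*a + 0.09)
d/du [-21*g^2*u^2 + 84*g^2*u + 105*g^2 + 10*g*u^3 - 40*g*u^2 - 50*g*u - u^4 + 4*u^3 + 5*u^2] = -42*g^2*u + 84*g^2 + 30*g*u^2 - 80*g*u - 50*g - 4*u^3 + 12*u^2 + 10*u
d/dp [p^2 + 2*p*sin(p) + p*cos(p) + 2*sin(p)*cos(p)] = -p*sin(p) + 2*p*cos(p) + 2*p + 2*sin(p) + cos(p) + 2*cos(2*p)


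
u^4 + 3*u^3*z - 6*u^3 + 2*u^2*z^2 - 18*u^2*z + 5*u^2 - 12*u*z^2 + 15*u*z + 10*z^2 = (u - 5)*(u - 1)*(u + z)*(u + 2*z)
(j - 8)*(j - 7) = j^2 - 15*j + 56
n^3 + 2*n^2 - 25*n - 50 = (n - 5)*(n + 2)*(n + 5)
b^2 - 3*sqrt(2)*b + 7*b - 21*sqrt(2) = (b + 7)*(b - 3*sqrt(2))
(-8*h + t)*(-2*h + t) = 16*h^2 - 10*h*t + t^2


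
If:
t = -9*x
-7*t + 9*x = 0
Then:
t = 0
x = 0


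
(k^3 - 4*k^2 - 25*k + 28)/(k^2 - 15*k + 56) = (k^2 + 3*k - 4)/(k - 8)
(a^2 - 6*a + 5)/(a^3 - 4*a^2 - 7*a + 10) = 1/(a + 2)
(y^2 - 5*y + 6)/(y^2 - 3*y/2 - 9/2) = 2*(y - 2)/(2*y + 3)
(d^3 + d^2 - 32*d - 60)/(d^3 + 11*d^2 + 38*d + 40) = (d - 6)/(d + 4)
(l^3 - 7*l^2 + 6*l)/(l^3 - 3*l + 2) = l*(l - 6)/(l^2 + l - 2)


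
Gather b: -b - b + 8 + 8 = 16 - 2*b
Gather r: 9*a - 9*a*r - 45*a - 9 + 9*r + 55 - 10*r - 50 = -36*a + r*(-9*a - 1) - 4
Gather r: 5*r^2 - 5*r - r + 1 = 5*r^2 - 6*r + 1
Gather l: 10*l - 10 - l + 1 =9*l - 9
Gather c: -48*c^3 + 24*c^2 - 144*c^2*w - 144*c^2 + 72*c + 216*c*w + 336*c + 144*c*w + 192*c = -48*c^3 + c^2*(-144*w - 120) + c*(360*w + 600)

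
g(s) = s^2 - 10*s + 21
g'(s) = 2*s - 10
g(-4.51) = 86.44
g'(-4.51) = -19.02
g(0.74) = 14.15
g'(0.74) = -8.52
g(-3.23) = 63.73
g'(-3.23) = -16.46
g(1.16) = 10.75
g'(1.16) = -7.68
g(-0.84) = 30.11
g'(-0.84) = -11.68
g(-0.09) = 21.91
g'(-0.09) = -10.18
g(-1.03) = 32.36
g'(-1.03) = -12.06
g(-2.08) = 46.13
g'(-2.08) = -14.16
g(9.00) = 12.00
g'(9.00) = 8.00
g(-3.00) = 60.00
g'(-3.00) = -16.00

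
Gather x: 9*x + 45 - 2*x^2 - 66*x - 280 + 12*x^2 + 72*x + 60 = 10*x^2 + 15*x - 175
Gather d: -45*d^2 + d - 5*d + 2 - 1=-45*d^2 - 4*d + 1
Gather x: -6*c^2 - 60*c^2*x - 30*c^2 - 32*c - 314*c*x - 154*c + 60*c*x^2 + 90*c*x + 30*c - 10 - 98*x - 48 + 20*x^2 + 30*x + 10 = -36*c^2 - 156*c + x^2*(60*c + 20) + x*(-60*c^2 - 224*c - 68) - 48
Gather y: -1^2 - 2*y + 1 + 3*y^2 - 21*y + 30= 3*y^2 - 23*y + 30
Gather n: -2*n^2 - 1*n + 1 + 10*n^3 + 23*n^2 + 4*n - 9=10*n^3 + 21*n^2 + 3*n - 8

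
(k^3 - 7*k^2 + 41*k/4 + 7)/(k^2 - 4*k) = k - 3 - 7/(4*k)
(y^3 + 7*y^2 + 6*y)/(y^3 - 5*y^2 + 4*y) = (y^2 + 7*y + 6)/(y^2 - 5*y + 4)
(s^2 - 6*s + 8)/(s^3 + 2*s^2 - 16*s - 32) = (s - 2)/(s^2 + 6*s + 8)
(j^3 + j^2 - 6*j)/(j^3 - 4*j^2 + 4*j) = (j + 3)/(j - 2)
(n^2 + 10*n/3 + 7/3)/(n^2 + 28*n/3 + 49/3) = (n + 1)/(n + 7)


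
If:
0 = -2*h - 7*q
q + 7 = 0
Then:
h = 49/2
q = -7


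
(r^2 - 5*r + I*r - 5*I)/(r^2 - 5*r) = (r + I)/r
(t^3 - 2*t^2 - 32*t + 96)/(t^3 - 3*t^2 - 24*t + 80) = (t + 6)/(t + 5)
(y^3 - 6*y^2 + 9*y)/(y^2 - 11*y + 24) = y*(y - 3)/(y - 8)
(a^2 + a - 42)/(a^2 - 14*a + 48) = (a + 7)/(a - 8)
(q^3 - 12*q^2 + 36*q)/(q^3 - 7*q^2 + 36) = q*(q - 6)/(q^2 - q - 6)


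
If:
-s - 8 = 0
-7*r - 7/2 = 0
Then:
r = -1/2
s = -8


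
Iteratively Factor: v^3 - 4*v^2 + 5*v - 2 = (v - 1)*(v^2 - 3*v + 2) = (v - 1)^2*(v - 2)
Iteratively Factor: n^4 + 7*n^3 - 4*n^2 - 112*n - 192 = (n + 3)*(n^3 + 4*n^2 - 16*n - 64) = (n + 3)*(n + 4)*(n^2 - 16) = (n + 3)*(n + 4)^2*(n - 4)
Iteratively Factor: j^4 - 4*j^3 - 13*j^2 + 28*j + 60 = (j + 2)*(j^3 - 6*j^2 - j + 30) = (j - 5)*(j + 2)*(j^2 - j - 6) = (j - 5)*(j - 3)*(j + 2)*(j + 2)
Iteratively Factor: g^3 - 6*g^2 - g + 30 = (g - 5)*(g^2 - g - 6) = (g - 5)*(g + 2)*(g - 3)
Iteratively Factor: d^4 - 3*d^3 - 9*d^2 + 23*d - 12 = (d - 4)*(d^3 + d^2 - 5*d + 3) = (d - 4)*(d + 3)*(d^2 - 2*d + 1) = (d - 4)*(d - 1)*(d + 3)*(d - 1)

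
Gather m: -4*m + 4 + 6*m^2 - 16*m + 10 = 6*m^2 - 20*m + 14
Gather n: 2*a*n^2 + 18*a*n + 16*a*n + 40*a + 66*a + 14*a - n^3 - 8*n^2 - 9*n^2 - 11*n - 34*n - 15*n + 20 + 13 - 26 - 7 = 120*a - n^3 + n^2*(2*a - 17) + n*(34*a - 60)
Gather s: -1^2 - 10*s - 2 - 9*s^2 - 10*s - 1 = -9*s^2 - 20*s - 4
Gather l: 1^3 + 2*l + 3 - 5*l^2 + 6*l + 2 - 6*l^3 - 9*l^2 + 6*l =-6*l^3 - 14*l^2 + 14*l + 6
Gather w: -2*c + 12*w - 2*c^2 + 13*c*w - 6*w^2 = -2*c^2 - 2*c - 6*w^2 + w*(13*c + 12)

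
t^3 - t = t*(t - 1)*(t + 1)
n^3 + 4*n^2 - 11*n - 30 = (n - 3)*(n + 2)*(n + 5)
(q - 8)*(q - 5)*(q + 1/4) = q^3 - 51*q^2/4 + 147*q/4 + 10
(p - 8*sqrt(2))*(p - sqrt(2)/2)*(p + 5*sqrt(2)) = p^3 - 7*sqrt(2)*p^2/2 - 77*p + 40*sqrt(2)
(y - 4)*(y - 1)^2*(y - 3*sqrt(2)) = y^4 - 6*y^3 - 3*sqrt(2)*y^3 + 9*y^2 + 18*sqrt(2)*y^2 - 27*sqrt(2)*y - 4*y + 12*sqrt(2)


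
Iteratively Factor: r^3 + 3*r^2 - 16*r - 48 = (r + 4)*(r^2 - r - 12) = (r + 3)*(r + 4)*(r - 4)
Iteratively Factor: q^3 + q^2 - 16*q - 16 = (q + 4)*(q^2 - 3*q - 4) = (q - 4)*(q + 4)*(q + 1)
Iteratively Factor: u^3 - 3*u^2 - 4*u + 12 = (u - 3)*(u^2 - 4) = (u - 3)*(u - 2)*(u + 2)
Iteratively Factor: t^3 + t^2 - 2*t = (t + 2)*(t^2 - t) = (t - 1)*(t + 2)*(t)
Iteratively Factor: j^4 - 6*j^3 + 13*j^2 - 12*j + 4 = (j - 1)*(j^3 - 5*j^2 + 8*j - 4) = (j - 2)*(j - 1)*(j^2 - 3*j + 2) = (j - 2)*(j - 1)^2*(j - 2)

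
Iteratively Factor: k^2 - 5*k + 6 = (k - 2)*(k - 3)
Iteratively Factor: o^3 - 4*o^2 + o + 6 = (o - 3)*(o^2 - o - 2) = (o - 3)*(o - 2)*(o + 1)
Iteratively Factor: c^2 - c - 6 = (c + 2)*(c - 3)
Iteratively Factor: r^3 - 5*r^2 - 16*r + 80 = (r - 5)*(r^2 - 16) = (r - 5)*(r - 4)*(r + 4)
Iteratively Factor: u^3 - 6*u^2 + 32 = (u - 4)*(u^2 - 2*u - 8) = (u - 4)^2*(u + 2)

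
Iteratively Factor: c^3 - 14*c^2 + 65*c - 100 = (c - 5)*(c^2 - 9*c + 20) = (c - 5)*(c - 4)*(c - 5)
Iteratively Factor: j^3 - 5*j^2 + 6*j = (j - 3)*(j^2 - 2*j) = j*(j - 3)*(j - 2)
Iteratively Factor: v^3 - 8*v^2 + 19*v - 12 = (v - 3)*(v^2 - 5*v + 4) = (v - 3)*(v - 1)*(v - 4)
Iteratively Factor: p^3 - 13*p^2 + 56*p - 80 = (p - 4)*(p^2 - 9*p + 20) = (p - 4)^2*(p - 5)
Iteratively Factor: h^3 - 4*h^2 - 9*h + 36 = (h - 3)*(h^2 - h - 12) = (h - 3)*(h + 3)*(h - 4)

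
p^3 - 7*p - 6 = (p - 3)*(p + 1)*(p + 2)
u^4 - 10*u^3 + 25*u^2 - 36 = (u - 6)*(u - 3)*(u - 2)*(u + 1)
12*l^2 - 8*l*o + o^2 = (-6*l + o)*(-2*l + o)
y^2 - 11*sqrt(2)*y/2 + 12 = (y - 4*sqrt(2))*(y - 3*sqrt(2)/2)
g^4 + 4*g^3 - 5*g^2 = g^2*(g - 1)*(g + 5)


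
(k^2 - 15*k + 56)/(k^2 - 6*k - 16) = (k - 7)/(k + 2)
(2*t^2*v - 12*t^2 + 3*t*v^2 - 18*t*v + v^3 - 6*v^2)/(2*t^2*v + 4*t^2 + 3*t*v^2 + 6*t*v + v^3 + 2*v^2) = (v - 6)/(v + 2)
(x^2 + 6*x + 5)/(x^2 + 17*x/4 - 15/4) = 4*(x + 1)/(4*x - 3)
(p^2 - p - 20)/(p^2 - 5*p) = (p + 4)/p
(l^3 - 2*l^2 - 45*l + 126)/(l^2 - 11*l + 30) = (l^2 + 4*l - 21)/(l - 5)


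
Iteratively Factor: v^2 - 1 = (v - 1)*(v + 1)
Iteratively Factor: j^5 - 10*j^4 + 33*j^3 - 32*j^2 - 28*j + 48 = (j - 2)*(j^4 - 8*j^3 + 17*j^2 + 2*j - 24) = (j - 2)*(j + 1)*(j^3 - 9*j^2 + 26*j - 24) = (j - 2)^2*(j + 1)*(j^2 - 7*j + 12) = (j - 3)*(j - 2)^2*(j + 1)*(j - 4)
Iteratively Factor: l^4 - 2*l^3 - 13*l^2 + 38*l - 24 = (l - 3)*(l^3 + l^2 - 10*l + 8) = (l - 3)*(l + 4)*(l^2 - 3*l + 2) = (l - 3)*(l - 2)*(l + 4)*(l - 1)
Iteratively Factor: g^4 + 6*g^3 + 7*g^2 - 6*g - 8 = (g - 1)*(g^3 + 7*g^2 + 14*g + 8) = (g - 1)*(g + 2)*(g^2 + 5*g + 4) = (g - 1)*(g + 1)*(g + 2)*(g + 4)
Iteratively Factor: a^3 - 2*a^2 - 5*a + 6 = (a - 1)*(a^2 - a - 6) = (a - 3)*(a - 1)*(a + 2)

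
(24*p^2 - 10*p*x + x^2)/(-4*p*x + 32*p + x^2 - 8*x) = (-6*p + x)/(x - 8)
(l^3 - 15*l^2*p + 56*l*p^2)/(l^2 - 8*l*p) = l - 7*p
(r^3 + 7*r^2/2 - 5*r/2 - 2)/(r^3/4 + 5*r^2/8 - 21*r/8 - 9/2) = 4*(2*r^2 - r - 1)/(2*r^2 - 3*r - 9)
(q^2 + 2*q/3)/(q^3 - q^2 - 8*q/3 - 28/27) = 9*q/(9*q^2 - 15*q - 14)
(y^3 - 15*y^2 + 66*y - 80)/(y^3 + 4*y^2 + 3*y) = (y^3 - 15*y^2 + 66*y - 80)/(y*(y^2 + 4*y + 3))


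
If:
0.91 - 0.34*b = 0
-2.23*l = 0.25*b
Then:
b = 2.68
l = -0.30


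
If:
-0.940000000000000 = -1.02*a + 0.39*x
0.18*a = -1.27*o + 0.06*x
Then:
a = 0.382352941176471*x + 0.92156862745098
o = -0.00694766095414544*x - 0.130616025937934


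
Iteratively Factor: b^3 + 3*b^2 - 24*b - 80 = (b + 4)*(b^2 - b - 20) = (b + 4)^2*(b - 5)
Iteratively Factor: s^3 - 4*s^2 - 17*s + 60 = (s - 5)*(s^2 + s - 12) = (s - 5)*(s - 3)*(s + 4)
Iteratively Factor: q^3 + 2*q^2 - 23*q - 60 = (q + 3)*(q^2 - q - 20) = (q + 3)*(q + 4)*(q - 5)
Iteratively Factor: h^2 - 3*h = (h - 3)*(h)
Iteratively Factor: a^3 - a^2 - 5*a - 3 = (a - 3)*(a^2 + 2*a + 1) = (a - 3)*(a + 1)*(a + 1)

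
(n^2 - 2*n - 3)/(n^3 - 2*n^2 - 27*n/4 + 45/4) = 4*(n + 1)/(4*n^2 + 4*n - 15)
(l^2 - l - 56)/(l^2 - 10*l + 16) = (l + 7)/(l - 2)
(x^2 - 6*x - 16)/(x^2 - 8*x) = (x + 2)/x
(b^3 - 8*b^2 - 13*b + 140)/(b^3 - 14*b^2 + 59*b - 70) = (b + 4)/(b - 2)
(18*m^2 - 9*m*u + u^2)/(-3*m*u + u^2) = (-6*m + u)/u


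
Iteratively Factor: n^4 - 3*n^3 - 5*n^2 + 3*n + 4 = (n - 4)*(n^3 + n^2 - n - 1) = (n - 4)*(n - 1)*(n^2 + 2*n + 1) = (n - 4)*(n - 1)*(n + 1)*(n + 1)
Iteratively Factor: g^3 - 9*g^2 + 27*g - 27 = (g - 3)*(g^2 - 6*g + 9) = (g - 3)^2*(g - 3)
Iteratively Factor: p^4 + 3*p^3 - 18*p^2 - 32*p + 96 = (p + 4)*(p^3 - p^2 - 14*p + 24) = (p - 3)*(p + 4)*(p^2 + 2*p - 8) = (p - 3)*(p - 2)*(p + 4)*(p + 4)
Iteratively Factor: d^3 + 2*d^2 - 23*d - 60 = (d - 5)*(d^2 + 7*d + 12) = (d - 5)*(d + 3)*(d + 4)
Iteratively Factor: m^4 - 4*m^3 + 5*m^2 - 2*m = (m)*(m^3 - 4*m^2 + 5*m - 2) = m*(m - 2)*(m^2 - 2*m + 1) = m*(m - 2)*(m - 1)*(m - 1)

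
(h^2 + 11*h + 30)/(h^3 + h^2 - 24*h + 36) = (h + 5)/(h^2 - 5*h + 6)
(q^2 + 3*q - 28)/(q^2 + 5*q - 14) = (q - 4)/(q - 2)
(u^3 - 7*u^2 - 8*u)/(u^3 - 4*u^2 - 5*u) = (u - 8)/(u - 5)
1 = 1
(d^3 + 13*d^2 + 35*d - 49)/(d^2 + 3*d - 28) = (d^2 + 6*d - 7)/(d - 4)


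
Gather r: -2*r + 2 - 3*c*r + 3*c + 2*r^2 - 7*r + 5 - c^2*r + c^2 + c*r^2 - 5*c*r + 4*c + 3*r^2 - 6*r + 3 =c^2 + 7*c + r^2*(c + 5) + r*(-c^2 - 8*c - 15) + 10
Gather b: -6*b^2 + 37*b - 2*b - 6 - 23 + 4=-6*b^2 + 35*b - 25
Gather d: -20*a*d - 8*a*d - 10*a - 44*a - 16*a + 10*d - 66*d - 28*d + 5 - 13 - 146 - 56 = -70*a + d*(-28*a - 84) - 210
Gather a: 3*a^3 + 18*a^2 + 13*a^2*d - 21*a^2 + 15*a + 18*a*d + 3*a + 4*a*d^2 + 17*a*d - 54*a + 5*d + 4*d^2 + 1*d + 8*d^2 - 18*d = 3*a^3 + a^2*(13*d - 3) + a*(4*d^2 + 35*d - 36) + 12*d^2 - 12*d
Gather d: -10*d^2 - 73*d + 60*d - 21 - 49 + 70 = -10*d^2 - 13*d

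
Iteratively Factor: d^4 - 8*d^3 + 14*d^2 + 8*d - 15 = (d - 5)*(d^3 - 3*d^2 - d + 3) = (d - 5)*(d - 1)*(d^2 - 2*d - 3) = (d - 5)*(d - 3)*(d - 1)*(d + 1)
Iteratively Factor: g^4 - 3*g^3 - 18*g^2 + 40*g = (g - 2)*(g^3 - g^2 - 20*g) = (g - 2)*(g + 4)*(g^2 - 5*g) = (g - 5)*(g - 2)*(g + 4)*(g)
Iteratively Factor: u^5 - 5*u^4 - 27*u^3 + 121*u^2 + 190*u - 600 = (u - 5)*(u^4 - 27*u^2 - 14*u + 120) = (u - 5)*(u + 4)*(u^3 - 4*u^2 - 11*u + 30) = (u - 5)^2*(u + 4)*(u^2 + u - 6) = (u - 5)^2*(u + 3)*(u + 4)*(u - 2)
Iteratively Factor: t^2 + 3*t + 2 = (t + 2)*(t + 1)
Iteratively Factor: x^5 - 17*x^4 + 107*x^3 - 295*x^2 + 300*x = (x - 3)*(x^4 - 14*x^3 + 65*x^2 - 100*x) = (x - 5)*(x - 3)*(x^3 - 9*x^2 + 20*x) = x*(x - 5)*(x - 3)*(x^2 - 9*x + 20) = x*(x - 5)*(x - 4)*(x - 3)*(x - 5)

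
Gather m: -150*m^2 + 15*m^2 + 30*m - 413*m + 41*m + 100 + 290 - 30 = -135*m^2 - 342*m + 360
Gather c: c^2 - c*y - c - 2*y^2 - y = c^2 + c*(-y - 1) - 2*y^2 - y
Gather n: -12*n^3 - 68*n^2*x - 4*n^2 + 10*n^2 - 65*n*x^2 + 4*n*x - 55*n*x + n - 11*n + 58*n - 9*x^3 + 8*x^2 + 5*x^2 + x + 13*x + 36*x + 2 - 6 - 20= -12*n^3 + n^2*(6 - 68*x) + n*(-65*x^2 - 51*x + 48) - 9*x^3 + 13*x^2 + 50*x - 24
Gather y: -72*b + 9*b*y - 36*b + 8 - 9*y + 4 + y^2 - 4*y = -108*b + y^2 + y*(9*b - 13) + 12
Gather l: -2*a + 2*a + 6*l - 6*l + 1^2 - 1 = 0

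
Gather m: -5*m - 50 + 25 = -5*m - 25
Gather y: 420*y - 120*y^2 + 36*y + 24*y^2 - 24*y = -96*y^2 + 432*y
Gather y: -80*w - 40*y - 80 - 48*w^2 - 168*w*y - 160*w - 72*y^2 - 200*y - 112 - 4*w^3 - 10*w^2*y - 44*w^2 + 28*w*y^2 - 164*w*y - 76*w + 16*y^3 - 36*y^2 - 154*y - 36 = -4*w^3 - 92*w^2 - 316*w + 16*y^3 + y^2*(28*w - 108) + y*(-10*w^2 - 332*w - 394) - 228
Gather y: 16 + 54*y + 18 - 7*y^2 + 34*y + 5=-7*y^2 + 88*y + 39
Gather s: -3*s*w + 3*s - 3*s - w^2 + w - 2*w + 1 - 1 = -3*s*w - w^2 - w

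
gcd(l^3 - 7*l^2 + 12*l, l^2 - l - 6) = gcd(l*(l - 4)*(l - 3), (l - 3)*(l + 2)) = l - 3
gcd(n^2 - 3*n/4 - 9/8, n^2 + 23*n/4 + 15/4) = n + 3/4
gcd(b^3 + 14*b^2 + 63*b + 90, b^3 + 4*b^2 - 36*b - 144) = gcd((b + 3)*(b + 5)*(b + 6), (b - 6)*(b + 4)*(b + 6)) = b + 6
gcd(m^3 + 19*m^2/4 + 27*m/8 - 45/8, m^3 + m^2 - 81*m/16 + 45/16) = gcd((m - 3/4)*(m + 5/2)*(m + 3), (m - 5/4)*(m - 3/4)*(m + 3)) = m^2 + 9*m/4 - 9/4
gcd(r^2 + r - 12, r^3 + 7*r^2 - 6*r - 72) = r^2 + r - 12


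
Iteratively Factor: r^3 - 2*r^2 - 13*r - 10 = (r - 5)*(r^2 + 3*r + 2) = (r - 5)*(r + 2)*(r + 1)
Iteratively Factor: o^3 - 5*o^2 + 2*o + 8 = (o - 4)*(o^2 - o - 2) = (o - 4)*(o + 1)*(o - 2)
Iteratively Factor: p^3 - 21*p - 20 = (p + 1)*(p^2 - p - 20) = (p + 1)*(p + 4)*(p - 5)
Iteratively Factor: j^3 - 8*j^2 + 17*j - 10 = (j - 5)*(j^2 - 3*j + 2) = (j - 5)*(j - 1)*(j - 2)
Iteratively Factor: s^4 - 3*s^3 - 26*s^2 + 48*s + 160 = (s - 5)*(s^3 + 2*s^2 - 16*s - 32) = (s - 5)*(s + 4)*(s^2 - 2*s - 8) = (s - 5)*(s + 2)*(s + 4)*(s - 4)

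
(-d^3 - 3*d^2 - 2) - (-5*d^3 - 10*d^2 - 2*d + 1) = 4*d^3 + 7*d^2 + 2*d - 3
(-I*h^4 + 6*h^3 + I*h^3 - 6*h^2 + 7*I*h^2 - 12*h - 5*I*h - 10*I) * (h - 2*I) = -I*h^5 + 4*h^4 + I*h^4 - 4*h^3 - 5*I*h^3 + 2*h^2 + 7*I*h^2 - 10*h + 14*I*h - 20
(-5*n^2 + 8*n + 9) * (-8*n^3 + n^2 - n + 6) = 40*n^5 - 69*n^4 - 59*n^3 - 29*n^2 + 39*n + 54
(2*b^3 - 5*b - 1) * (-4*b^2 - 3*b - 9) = -8*b^5 - 6*b^4 + 2*b^3 + 19*b^2 + 48*b + 9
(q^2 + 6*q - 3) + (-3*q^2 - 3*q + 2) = -2*q^2 + 3*q - 1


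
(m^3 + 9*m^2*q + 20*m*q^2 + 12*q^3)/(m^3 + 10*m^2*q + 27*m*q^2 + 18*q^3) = (m + 2*q)/(m + 3*q)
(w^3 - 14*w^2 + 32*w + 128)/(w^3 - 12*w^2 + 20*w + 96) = (w - 8)/(w - 6)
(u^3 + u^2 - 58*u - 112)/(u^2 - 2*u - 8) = (u^2 - u - 56)/(u - 4)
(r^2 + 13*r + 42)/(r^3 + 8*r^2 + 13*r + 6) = (r + 7)/(r^2 + 2*r + 1)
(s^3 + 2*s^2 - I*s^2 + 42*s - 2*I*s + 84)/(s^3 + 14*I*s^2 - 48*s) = (s^2 + s*(2 - 7*I) - 14*I)/(s*(s + 8*I))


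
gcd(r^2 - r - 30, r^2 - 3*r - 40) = r + 5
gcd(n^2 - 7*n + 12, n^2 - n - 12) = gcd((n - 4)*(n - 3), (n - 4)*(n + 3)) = n - 4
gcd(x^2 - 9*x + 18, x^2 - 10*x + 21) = x - 3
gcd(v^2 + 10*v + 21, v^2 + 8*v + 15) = v + 3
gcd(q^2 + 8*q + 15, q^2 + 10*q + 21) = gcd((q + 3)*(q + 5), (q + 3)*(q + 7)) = q + 3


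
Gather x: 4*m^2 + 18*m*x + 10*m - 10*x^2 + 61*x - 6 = 4*m^2 + 10*m - 10*x^2 + x*(18*m + 61) - 6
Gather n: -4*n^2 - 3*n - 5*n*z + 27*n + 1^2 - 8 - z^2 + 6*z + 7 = -4*n^2 + n*(24 - 5*z) - z^2 + 6*z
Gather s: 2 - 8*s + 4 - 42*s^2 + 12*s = -42*s^2 + 4*s + 6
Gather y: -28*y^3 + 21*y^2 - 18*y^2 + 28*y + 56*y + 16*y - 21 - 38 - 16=-28*y^3 + 3*y^2 + 100*y - 75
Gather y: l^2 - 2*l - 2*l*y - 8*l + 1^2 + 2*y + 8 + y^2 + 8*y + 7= l^2 - 10*l + y^2 + y*(10 - 2*l) + 16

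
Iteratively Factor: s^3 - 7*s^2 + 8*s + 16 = (s - 4)*(s^2 - 3*s - 4) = (s - 4)*(s + 1)*(s - 4)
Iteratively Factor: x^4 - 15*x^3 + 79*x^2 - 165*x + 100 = (x - 5)*(x^3 - 10*x^2 + 29*x - 20) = (x - 5)*(x - 4)*(x^2 - 6*x + 5) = (x - 5)*(x - 4)*(x - 1)*(x - 5)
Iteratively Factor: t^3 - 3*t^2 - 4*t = (t + 1)*(t^2 - 4*t) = (t - 4)*(t + 1)*(t)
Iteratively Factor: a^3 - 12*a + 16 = (a - 2)*(a^2 + 2*a - 8) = (a - 2)*(a + 4)*(a - 2)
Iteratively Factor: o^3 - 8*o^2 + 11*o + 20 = (o + 1)*(o^2 - 9*o + 20) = (o - 5)*(o + 1)*(o - 4)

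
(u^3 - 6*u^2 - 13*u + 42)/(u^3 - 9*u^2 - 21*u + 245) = (u^2 + u - 6)/(u^2 - 2*u - 35)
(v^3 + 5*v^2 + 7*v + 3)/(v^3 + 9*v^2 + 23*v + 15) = (v + 1)/(v + 5)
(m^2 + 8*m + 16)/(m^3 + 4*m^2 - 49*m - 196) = (m + 4)/(m^2 - 49)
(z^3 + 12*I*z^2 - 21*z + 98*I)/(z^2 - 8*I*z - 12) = (z^2 + 14*I*z - 49)/(z - 6*I)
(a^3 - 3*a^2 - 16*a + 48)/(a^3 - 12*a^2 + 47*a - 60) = (a + 4)/(a - 5)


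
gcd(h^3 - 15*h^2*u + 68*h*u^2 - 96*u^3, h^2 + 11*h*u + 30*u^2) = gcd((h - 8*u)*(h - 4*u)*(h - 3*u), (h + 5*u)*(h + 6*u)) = 1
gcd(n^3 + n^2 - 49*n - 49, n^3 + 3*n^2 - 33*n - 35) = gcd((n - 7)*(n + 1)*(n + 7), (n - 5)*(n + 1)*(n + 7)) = n^2 + 8*n + 7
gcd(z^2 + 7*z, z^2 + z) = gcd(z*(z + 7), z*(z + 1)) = z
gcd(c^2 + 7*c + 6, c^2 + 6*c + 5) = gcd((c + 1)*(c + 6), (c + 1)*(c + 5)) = c + 1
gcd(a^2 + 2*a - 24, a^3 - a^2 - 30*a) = 1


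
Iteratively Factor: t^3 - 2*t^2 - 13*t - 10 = (t + 1)*(t^2 - 3*t - 10) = (t - 5)*(t + 1)*(t + 2)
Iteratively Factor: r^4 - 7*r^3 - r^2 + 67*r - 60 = (r - 5)*(r^3 - 2*r^2 - 11*r + 12) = (r - 5)*(r + 3)*(r^2 - 5*r + 4) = (r - 5)*(r - 1)*(r + 3)*(r - 4)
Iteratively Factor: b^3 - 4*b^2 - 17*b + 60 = (b - 3)*(b^2 - b - 20) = (b - 3)*(b + 4)*(b - 5)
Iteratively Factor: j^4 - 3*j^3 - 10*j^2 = (j + 2)*(j^3 - 5*j^2) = j*(j + 2)*(j^2 - 5*j) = j*(j - 5)*(j + 2)*(j)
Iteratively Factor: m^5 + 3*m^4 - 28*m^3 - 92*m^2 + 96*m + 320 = (m + 4)*(m^4 - m^3 - 24*m^2 + 4*m + 80) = (m - 2)*(m + 4)*(m^3 + m^2 - 22*m - 40) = (m - 2)*(m + 2)*(m + 4)*(m^2 - m - 20) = (m - 5)*(m - 2)*(m + 2)*(m + 4)*(m + 4)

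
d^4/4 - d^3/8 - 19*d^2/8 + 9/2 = (d/4 + 1/2)*(d - 3)*(d - 3/2)*(d + 2)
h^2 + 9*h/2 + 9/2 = (h + 3/2)*(h + 3)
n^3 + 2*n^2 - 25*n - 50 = (n - 5)*(n + 2)*(n + 5)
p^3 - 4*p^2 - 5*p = p*(p - 5)*(p + 1)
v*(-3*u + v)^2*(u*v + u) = 9*u^3*v^2 + 9*u^3*v - 6*u^2*v^3 - 6*u^2*v^2 + u*v^4 + u*v^3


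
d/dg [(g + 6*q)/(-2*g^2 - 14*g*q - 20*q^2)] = (-g^2 - 7*g*q - 10*q^2 + (g + 6*q)*(2*g + 7*q))/(2*(g^2 + 7*g*q + 10*q^2)^2)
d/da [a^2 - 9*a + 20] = 2*a - 9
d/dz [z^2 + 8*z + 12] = 2*z + 8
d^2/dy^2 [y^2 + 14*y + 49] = 2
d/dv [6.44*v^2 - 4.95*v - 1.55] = 12.88*v - 4.95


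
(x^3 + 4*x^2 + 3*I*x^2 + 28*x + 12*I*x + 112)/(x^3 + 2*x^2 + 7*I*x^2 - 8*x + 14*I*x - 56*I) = (x - 4*I)/(x - 2)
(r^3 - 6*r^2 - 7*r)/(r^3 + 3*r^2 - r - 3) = r*(r - 7)/(r^2 + 2*r - 3)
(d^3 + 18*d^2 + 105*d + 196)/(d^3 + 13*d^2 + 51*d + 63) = (d^2 + 11*d + 28)/(d^2 + 6*d + 9)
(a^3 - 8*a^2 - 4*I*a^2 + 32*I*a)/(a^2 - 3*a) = (a^2 - 8*a - 4*I*a + 32*I)/(a - 3)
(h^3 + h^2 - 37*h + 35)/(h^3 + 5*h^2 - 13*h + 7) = (h - 5)/(h - 1)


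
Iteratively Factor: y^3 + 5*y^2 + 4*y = (y)*(y^2 + 5*y + 4) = y*(y + 1)*(y + 4)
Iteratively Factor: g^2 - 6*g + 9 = (g - 3)*(g - 3)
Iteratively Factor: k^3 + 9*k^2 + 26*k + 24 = (k + 4)*(k^2 + 5*k + 6) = (k + 2)*(k + 4)*(k + 3)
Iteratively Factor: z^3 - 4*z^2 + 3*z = (z - 3)*(z^2 - z) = (z - 3)*(z - 1)*(z)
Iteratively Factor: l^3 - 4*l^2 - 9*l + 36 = (l - 4)*(l^2 - 9) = (l - 4)*(l - 3)*(l + 3)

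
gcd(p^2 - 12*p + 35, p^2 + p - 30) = p - 5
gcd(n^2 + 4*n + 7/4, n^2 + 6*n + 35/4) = n + 7/2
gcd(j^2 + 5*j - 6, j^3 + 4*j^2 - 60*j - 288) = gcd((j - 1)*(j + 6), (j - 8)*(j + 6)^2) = j + 6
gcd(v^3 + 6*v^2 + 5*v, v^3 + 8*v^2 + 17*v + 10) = v^2 + 6*v + 5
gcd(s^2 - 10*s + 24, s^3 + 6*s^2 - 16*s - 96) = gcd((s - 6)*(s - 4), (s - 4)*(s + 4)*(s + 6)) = s - 4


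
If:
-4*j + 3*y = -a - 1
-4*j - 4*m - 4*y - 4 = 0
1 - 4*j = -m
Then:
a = -19*y/5 - 1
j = -y/5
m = -4*y/5 - 1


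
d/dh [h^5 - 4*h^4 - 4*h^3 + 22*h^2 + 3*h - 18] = 5*h^4 - 16*h^3 - 12*h^2 + 44*h + 3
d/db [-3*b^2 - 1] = -6*b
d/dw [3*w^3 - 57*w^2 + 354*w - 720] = 9*w^2 - 114*w + 354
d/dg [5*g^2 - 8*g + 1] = 10*g - 8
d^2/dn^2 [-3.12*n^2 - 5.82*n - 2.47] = -6.24000000000000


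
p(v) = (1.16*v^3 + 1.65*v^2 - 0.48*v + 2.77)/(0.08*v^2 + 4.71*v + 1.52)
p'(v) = (-0.16*v - 4.71)*(1.16*v^3 + 1.65*v^2 - 0.48*v + 2.77)/(0.08*v^2 + 4.71*v + 1.52)^2 + (3.48*v^2 + 3.3*v - 0.48)/(0.08*v^2 + 4.71*v + 1.52) = (0.0928*v^4 + 10.9272*v^3 + 13.0995*v^2 + 4.5728*v - 13.7763)/(0.0064*v^4 + 0.7536*v^3 + 22.4273*v^2 + 14.3184*v + 2.3104)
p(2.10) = 1.68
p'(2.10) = 1.13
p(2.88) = 2.72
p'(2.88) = 1.51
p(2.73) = 2.49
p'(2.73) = 1.44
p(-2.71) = 0.65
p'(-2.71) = -1.25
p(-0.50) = -4.02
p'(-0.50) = -21.30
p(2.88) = 2.72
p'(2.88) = 1.51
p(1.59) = 1.18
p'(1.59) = 0.84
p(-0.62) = -2.50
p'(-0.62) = -7.55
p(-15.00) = 69.11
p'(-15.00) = -11.21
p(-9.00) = 20.50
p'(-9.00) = -5.37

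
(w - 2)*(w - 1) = w^2 - 3*w + 2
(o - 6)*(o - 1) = o^2 - 7*o + 6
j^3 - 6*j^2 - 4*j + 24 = (j - 6)*(j - 2)*(j + 2)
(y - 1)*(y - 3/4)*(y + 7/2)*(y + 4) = y^4 + 23*y^3/4 + 13*y^2/8 - 151*y/8 + 21/2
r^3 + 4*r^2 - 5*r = r*(r - 1)*(r + 5)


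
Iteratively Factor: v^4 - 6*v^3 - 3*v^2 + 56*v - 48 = (v + 3)*(v^3 - 9*v^2 + 24*v - 16) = (v - 1)*(v + 3)*(v^2 - 8*v + 16) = (v - 4)*(v - 1)*(v + 3)*(v - 4)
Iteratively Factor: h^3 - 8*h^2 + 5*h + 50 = (h + 2)*(h^2 - 10*h + 25) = (h - 5)*(h + 2)*(h - 5)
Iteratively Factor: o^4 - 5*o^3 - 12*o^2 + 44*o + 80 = (o - 5)*(o^3 - 12*o - 16) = (o - 5)*(o - 4)*(o^2 + 4*o + 4) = (o - 5)*(o - 4)*(o + 2)*(o + 2)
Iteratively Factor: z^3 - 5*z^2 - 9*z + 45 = (z - 3)*(z^2 - 2*z - 15) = (z - 5)*(z - 3)*(z + 3)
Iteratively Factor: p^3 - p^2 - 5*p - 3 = (p - 3)*(p^2 + 2*p + 1) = (p - 3)*(p + 1)*(p + 1)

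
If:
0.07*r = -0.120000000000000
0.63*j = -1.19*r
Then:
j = 3.24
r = -1.71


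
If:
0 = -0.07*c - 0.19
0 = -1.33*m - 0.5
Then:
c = -2.71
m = -0.38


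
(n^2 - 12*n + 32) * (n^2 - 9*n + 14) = n^4 - 21*n^3 + 154*n^2 - 456*n + 448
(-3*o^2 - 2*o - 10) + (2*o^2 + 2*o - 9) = -o^2 - 19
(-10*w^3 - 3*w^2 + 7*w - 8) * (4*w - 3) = -40*w^4 + 18*w^3 + 37*w^2 - 53*w + 24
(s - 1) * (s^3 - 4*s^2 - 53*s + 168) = s^4 - 5*s^3 - 49*s^2 + 221*s - 168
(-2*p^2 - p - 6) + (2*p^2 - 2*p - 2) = -3*p - 8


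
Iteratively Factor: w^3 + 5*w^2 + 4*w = (w + 4)*(w^2 + w) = w*(w + 4)*(w + 1)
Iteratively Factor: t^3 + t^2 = (t)*(t^2 + t) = t*(t + 1)*(t)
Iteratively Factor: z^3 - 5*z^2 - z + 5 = (z - 1)*(z^2 - 4*z - 5) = (z - 1)*(z + 1)*(z - 5)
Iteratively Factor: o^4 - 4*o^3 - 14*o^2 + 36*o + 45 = (o - 3)*(o^3 - o^2 - 17*o - 15) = (o - 3)*(o + 3)*(o^2 - 4*o - 5) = (o - 5)*(o - 3)*(o + 3)*(o + 1)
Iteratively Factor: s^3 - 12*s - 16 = (s + 2)*(s^2 - 2*s - 8) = (s - 4)*(s + 2)*(s + 2)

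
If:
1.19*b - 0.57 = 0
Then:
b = 0.48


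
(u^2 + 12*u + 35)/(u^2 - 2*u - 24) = (u^2 + 12*u + 35)/(u^2 - 2*u - 24)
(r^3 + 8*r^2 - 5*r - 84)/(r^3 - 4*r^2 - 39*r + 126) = (r^2 + 11*r + 28)/(r^2 - r - 42)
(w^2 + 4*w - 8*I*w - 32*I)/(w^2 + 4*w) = (w - 8*I)/w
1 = 1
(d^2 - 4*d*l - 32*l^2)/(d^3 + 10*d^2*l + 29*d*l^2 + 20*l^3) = (d - 8*l)/(d^2 + 6*d*l + 5*l^2)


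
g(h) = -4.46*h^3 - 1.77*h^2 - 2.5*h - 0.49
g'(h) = -13.38*h^2 - 3.54*h - 2.5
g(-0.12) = -0.21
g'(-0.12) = -2.27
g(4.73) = -523.89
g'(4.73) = -318.59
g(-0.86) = 3.19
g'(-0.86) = -9.35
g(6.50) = -1316.35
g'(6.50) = -590.82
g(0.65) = -4.09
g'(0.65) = -10.45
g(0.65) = -4.09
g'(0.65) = -10.45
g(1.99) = -47.62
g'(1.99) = -62.53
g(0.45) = -2.38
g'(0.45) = -6.80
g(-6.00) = 914.15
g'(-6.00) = -462.94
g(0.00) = -0.49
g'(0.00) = -2.50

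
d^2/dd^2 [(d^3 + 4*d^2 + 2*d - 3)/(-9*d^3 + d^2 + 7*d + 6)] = 2*(-333*d^6 - 675*d^5 + 432*d^4 - 1871*d^3 - 1260*d^2 + 477*d + 69)/(729*d^9 - 243*d^8 - 1674*d^7 - 1081*d^6 + 1626*d^5 + 2103*d^4 + 377*d^3 - 990*d^2 - 756*d - 216)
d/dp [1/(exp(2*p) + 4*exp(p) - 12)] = 2*(-exp(p) - 2)*exp(p)/(exp(2*p) + 4*exp(p) - 12)^2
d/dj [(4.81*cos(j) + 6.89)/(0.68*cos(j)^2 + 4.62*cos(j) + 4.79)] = (3.2708*cos(j)^2 + 9.3704*cos(j) + 8.7919)*sin(j)/(0.4624*cos(j)^4 + 6.2832*cos(j)^3 + 27.8588*cos(j)^2 + 44.2596*cos(j) + 22.9441)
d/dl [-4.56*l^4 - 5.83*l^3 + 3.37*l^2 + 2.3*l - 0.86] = -18.24*l^3 - 17.49*l^2 + 6.74*l + 2.3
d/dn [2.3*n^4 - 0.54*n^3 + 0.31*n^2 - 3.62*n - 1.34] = 9.2*n^3 - 1.62*n^2 + 0.62*n - 3.62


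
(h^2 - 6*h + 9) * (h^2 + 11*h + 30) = h^4 + 5*h^3 - 27*h^2 - 81*h + 270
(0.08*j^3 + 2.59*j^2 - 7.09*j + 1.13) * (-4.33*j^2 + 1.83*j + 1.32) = -0.3464*j^5 - 11.0683*j^4 + 35.545*j^3 - 14.4488*j^2 - 7.2909*j + 1.4916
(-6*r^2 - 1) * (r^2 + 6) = -6*r^4 - 37*r^2 - 6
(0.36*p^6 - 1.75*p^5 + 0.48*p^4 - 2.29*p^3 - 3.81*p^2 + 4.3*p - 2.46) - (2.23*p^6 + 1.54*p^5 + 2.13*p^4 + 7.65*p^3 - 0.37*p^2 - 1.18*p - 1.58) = -1.87*p^6 - 3.29*p^5 - 1.65*p^4 - 9.94*p^3 - 3.44*p^2 + 5.48*p - 0.88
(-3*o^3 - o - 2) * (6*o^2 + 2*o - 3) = -18*o^5 - 6*o^4 + 3*o^3 - 14*o^2 - o + 6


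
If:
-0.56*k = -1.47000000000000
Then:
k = 2.62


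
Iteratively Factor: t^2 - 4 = (t - 2)*(t + 2)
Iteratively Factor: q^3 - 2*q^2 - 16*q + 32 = (q - 4)*(q^2 + 2*q - 8) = (q - 4)*(q - 2)*(q + 4)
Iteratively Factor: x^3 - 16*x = (x - 4)*(x^2 + 4*x) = x*(x - 4)*(x + 4)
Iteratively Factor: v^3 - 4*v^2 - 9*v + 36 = (v - 4)*(v^2 - 9) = (v - 4)*(v + 3)*(v - 3)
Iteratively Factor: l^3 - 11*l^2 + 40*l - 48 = (l - 3)*(l^2 - 8*l + 16) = (l - 4)*(l - 3)*(l - 4)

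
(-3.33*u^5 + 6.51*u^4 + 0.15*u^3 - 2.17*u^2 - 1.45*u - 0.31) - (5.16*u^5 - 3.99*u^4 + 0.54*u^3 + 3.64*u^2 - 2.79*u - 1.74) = -8.49*u^5 + 10.5*u^4 - 0.39*u^3 - 5.81*u^2 + 1.34*u + 1.43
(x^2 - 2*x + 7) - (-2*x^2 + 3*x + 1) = 3*x^2 - 5*x + 6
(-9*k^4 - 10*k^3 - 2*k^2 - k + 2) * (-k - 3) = 9*k^5 + 37*k^4 + 32*k^3 + 7*k^2 + k - 6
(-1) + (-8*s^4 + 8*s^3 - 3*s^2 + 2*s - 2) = -8*s^4 + 8*s^3 - 3*s^2 + 2*s - 3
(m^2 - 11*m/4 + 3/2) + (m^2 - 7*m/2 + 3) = 2*m^2 - 25*m/4 + 9/2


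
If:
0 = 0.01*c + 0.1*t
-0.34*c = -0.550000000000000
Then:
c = 1.62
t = -0.16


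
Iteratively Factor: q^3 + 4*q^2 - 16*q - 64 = (q - 4)*(q^2 + 8*q + 16) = (q - 4)*(q + 4)*(q + 4)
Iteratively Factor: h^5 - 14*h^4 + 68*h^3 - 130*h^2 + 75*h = (h - 3)*(h^4 - 11*h^3 + 35*h^2 - 25*h) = h*(h - 3)*(h^3 - 11*h^2 + 35*h - 25) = h*(h - 3)*(h - 1)*(h^2 - 10*h + 25) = h*(h - 5)*(h - 3)*(h - 1)*(h - 5)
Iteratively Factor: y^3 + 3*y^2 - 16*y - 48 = (y + 4)*(y^2 - y - 12) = (y + 3)*(y + 4)*(y - 4)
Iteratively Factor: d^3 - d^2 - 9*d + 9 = (d + 3)*(d^2 - 4*d + 3) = (d - 1)*(d + 3)*(d - 3)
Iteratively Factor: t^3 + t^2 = (t)*(t^2 + t) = t^2*(t + 1)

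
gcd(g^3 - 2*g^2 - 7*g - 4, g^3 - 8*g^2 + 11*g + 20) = g^2 - 3*g - 4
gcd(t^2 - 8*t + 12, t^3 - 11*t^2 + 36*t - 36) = t^2 - 8*t + 12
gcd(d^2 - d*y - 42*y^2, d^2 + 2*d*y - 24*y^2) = d + 6*y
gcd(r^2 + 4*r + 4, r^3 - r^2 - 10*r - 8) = r + 2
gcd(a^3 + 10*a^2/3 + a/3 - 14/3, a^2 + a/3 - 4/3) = a - 1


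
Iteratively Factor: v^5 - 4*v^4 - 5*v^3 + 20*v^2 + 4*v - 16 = (v - 2)*(v^4 - 2*v^3 - 9*v^2 + 2*v + 8) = (v - 2)*(v + 2)*(v^3 - 4*v^2 - v + 4) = (v - 2)*(v + 1)*(v + 2)*(v^2 - 5*v + 4) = (v - 4)*(v - 2)*(v + 1)*(v + 2)*(v - 1)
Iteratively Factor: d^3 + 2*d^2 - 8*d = (d - 2)*(d^2 + 4*d) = d*(d - 2)*(d + 4)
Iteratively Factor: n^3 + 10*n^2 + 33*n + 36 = (n + 3)*(n^2 + 7*n + 12) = (n + 3)^2*(n + 4)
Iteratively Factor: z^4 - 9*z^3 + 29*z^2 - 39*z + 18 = (z - 2)*(z^3 - 7*z^2 + 15*z - 9) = (z - 2)*(z - 1)*(z^2 - 6*z + 9) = (z - 3)*(z - 2)*(z - 1)*(z - 3)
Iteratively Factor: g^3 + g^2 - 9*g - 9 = (g + 3)*(g^2 - 2*g - 3) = (g - 3)*(g + 3)*(g + 1)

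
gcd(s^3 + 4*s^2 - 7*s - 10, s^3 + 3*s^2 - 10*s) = s^2 + 3*s - 10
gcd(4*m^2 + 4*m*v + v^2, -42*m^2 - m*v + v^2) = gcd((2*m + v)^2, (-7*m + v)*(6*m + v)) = 1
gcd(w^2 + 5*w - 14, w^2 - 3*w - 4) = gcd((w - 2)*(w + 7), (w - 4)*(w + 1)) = 1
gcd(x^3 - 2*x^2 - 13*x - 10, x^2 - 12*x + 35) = x - 5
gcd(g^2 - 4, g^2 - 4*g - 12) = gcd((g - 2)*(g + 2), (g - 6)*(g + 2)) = g + 2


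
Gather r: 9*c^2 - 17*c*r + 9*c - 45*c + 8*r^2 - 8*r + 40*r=9*c^2 - 36*c + 8*r^2 + r*(32 - 17*c)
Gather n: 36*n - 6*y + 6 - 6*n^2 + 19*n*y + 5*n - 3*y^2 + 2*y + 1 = -6*n^2 + n*(19*y + 41) - 3*y^2 - 4*y + 7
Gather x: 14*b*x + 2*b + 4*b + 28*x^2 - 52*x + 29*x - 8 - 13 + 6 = 6*b + 28*x^2 + x*(14*b - 23) - 15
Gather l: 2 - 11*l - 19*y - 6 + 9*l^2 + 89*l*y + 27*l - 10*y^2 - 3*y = 9*l^2 + l*(89*y + 16) - 10*y^2 - 22*y - 4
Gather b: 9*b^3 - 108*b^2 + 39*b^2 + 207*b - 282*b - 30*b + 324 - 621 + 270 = 9*b^3 - 69*b^2 - 105*b - 27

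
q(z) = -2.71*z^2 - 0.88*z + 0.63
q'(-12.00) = 64.16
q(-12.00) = -379.05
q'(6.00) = -33.40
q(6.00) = -102.21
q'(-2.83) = 14.46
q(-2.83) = -18.58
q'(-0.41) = 1.34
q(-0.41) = 0.54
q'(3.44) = -19.52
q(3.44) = -34.47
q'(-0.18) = 0.10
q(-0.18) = 0.70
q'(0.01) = -0.93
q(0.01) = 0.62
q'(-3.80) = 19.72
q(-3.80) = -35.16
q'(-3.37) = 17.39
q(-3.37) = -27.18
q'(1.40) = -8.47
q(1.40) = -5.91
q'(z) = -5.42*z - 0.88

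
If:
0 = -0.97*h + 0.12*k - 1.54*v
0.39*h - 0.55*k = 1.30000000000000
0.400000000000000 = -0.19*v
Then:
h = 3.34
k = 0.01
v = -2.11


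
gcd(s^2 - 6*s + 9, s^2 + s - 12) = s - 3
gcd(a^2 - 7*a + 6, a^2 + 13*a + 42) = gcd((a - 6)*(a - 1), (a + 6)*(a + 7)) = 1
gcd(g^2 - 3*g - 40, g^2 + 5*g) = g + 5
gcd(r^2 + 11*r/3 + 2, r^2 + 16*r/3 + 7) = r + 3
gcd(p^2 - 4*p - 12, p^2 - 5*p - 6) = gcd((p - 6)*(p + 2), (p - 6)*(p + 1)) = p - 6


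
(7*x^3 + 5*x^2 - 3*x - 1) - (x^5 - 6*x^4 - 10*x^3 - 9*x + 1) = -x^5 + 6*x^4 + 17*x^3 + 5*x^2 + 6*x - 2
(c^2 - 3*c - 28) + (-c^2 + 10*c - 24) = 7*c - 52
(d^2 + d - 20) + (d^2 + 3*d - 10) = 2*d^2 + 4*d - 30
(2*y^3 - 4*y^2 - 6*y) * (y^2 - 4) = 2*y^5 - 4*y^4 - 14*y^3 + 16*y^2 + 24*y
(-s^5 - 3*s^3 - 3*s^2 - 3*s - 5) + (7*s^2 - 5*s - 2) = -s^5 - 3*s^3 + 4*s^2 - 8*s - 7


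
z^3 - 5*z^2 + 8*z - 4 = (z - 2)^2*(z - 1)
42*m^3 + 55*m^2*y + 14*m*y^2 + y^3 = (m + y)*(6*m + y)*(7*m + y)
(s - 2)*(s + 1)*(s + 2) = s^3 + s^2 - 4*s - 4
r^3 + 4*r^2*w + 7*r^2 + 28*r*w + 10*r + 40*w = (r + 2)*(r + 5)*(r + 4*w)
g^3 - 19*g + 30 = (g - 3)*(g - 2)*(g + 5)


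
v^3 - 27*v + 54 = (v - 3)^2*(v + 6)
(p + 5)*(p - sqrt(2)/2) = p^2 - sqrt(2)*p/2 + 5*p - 5*sqrt(2)/2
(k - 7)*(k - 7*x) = k^2 - 7*k*x - 7*k + 49*x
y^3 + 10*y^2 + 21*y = y*(y + 3)*(y + 7)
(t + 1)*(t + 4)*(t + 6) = t^3 + 11*t^2 + 34*t + 24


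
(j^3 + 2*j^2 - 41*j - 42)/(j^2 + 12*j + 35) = (j^2 - 5*j - 6)/(j + 5)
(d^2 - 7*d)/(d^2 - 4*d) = (d - 7)/(d - 4)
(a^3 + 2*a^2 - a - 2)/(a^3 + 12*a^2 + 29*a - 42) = (a^2 + 3*a + 2)/(a^2 + 13*a + 42)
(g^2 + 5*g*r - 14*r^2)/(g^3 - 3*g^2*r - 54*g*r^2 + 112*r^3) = 1/(g - 8*r)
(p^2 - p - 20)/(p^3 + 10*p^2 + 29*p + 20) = (p - 5)/(p^2 + 6*p + 5)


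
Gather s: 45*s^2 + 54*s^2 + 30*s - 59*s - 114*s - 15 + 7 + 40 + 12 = 99*s^2 - 143*s + 44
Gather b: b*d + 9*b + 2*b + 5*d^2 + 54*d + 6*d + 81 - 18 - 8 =b*(d + 11) + 5*d^2 + 60*d + 55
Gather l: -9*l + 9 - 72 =-9*l - 63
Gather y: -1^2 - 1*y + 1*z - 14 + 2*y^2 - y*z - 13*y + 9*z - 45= 2*y^2 + y*(-z - 14) + 10*z - 60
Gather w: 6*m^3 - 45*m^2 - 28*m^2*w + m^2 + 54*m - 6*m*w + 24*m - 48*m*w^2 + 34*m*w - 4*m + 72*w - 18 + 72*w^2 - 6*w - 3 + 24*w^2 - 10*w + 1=6*m^3 - 44*m^2 + 74*m + w^2*(96 - 48*m) + w*(-28*m^2 + 28*m + 56) - 20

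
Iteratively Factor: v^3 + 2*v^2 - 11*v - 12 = (v + 4)*(v^2 - 2*v - 3) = (v + 1)*(v + 4)*(v - 3)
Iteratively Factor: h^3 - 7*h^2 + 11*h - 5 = (h - 1)*(h^2 - 6*h + 5) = (h - 1)^2*(h - 5)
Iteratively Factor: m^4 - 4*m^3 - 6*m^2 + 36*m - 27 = (m - 3)*(m^3 - m^2 - 9*m + 9) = (m - 3)^2*(m^2 + 2*m - 3) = (m - 3)^2*(m + 3)*(m - 1)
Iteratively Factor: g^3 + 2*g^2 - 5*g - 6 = (g + 1)*(g^2 + g - 6) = (g + 1)*(g + 3)*(g - 2)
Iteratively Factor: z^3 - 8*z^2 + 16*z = (z - 4)*(z^2 - 4*z) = (z - 4)^2*(z)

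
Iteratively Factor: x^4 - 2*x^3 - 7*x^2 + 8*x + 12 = (x - 2)*(x^3 - 7*x - 6) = (x - 3)*(x - 2)*(x^2 + 3*x + 2) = (x - 3)*(x - 2)*(x + 2)*(x + 1)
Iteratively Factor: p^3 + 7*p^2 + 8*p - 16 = (p + 4)*(p^2 + 3*p - 4) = (p + 4)^2*(p - 1)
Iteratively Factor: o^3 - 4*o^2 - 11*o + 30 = (o + 3)*(o^2 - 7*o + 10) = (o - 5)*(o + 3)*(o - 2)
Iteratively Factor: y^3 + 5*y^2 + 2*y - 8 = (y - 1)*(y^2 + 6*y + 8) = (y - 1)*(y + 4)*(y + 2)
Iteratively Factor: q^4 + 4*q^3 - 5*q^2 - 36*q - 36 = (q - 3)*(q^3 + 7*q^2 + 16*q + 12) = (q - 3)*(q + 3)*(q^2 + 4*q + 4) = (q - 3)*(q + 2)*(q + 3)*(q + 2)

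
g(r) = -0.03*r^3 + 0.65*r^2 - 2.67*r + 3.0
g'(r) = -0.09*r^2 + 1.3*r - 2.67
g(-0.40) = 4.17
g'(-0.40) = -3.20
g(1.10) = 0.81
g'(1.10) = -1.35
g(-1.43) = 8.24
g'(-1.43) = -4.71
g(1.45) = 0.40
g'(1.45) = -0.97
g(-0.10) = 3.27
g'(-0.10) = -2.80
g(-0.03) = 3.08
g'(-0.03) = -2.71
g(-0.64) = 4.98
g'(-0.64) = -3.54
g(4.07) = 0.88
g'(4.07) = 1.13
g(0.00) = 3.00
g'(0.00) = -2.67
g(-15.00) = 290.55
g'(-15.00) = -42.42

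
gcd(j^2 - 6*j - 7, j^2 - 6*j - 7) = j^2 - 6*j - 7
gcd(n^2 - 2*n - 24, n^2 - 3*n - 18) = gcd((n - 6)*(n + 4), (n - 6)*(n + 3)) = n - 6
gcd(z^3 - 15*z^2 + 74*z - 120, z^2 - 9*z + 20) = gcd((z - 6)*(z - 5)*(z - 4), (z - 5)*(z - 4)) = z^2 - 9*z + 20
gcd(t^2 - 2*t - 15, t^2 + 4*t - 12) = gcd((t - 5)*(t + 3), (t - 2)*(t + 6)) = 1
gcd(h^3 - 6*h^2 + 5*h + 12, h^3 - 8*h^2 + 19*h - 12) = h^2 - 7*h + 12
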